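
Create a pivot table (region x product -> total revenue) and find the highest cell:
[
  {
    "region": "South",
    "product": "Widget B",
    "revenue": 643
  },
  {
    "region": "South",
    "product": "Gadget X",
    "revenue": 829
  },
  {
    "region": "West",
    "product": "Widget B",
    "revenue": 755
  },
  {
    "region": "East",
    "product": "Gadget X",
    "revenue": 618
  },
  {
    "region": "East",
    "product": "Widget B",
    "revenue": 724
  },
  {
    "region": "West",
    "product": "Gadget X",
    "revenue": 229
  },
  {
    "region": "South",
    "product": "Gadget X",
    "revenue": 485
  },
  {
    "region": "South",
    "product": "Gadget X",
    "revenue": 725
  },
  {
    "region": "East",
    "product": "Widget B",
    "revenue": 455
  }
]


Pivot: region (rows) x product (columns) -> total revenue

     Gadget X      Widget B    
East           618          1179  
South         2039           643  
West           229           755  

Highest: South / Gadget X = $2039

South / Gadget X = $2039


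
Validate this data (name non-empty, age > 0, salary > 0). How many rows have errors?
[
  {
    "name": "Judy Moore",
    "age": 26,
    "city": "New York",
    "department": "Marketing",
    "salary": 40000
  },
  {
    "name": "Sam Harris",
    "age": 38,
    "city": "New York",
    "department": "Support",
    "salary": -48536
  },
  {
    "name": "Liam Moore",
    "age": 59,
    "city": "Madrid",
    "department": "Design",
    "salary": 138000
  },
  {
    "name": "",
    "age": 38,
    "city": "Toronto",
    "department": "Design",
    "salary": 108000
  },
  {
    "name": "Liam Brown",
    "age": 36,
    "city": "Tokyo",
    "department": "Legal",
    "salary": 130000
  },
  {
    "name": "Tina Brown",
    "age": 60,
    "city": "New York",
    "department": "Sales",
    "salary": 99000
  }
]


Validating 6 records:
Rules: name non-empty, age > 0, salary > 0

  Row 1 (Judy Moore): OK
  Row 2 (Sam Harris): negative salary: -48536
  Row 3 (Liam Moore): OK
  Row 4 (???): empty name
  Row 5 (Liam Brown): OK
  Row 6 (Tina Brown): OK

Total errors: 2

2 errors


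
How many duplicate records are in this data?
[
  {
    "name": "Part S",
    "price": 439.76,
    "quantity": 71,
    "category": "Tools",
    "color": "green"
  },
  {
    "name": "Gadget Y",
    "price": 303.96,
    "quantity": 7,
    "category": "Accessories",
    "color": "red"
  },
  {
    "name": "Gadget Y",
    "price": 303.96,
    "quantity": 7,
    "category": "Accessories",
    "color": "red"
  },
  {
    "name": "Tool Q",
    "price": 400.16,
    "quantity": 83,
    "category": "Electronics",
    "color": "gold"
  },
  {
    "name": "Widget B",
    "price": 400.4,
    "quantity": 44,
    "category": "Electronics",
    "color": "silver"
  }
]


Checking 5 records for duplicates:

  Row 1: Part S ($439.76, qty 71)
  Row 2: Gadget Y ($303.96, qty 7)
  Row 3: Gadget Y ($303.96, qty 7) <-- DUPLICATE
  Row 4: Tool Q ($400.16, qty 83)
  Row 5: Widget B ($400.4, qty 44)

Duplicates found: 1
Unique records: 4

1 duplicates, 4 unique


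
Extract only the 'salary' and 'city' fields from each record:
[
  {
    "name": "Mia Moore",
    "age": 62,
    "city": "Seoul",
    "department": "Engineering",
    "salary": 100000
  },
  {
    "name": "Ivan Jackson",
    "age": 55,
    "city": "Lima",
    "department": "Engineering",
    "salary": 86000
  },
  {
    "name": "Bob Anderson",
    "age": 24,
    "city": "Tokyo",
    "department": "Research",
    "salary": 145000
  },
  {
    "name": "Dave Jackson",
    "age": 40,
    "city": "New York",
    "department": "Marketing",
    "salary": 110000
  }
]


Original: 4 records with fields: name, age, city, department, salary
Keep: ['salary', 'city']
Drop: ['name', 'age', 'department']
Result: 4 records, 2 fields each

[
  {
    "salary": 100000,
    "city": "Seoul"
  },
  {
    "salary": 86000,
    "city": "Lima"
  },
  {
    "salary": 145000,
    "city": "Tokyo"
  },
  {
    "salary": 110000,
    "city": "New York"
  }
]


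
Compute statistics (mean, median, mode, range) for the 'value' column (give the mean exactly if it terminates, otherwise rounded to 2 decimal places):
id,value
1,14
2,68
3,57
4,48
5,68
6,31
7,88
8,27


Data: [14, 68, 57, 48, 68, 31, 88, 27]
Count: 8
Sum: 401
Mean: 401/8 = 50.125
Sorted: [14, 27, 31, 48, 57, 68, 68, 88]
Median: 52.5
Mode: 68 (2 times)
Range: 88 - 14 = 74
Min: 14, Max: 88

mean=50.125, median=52.5, mode=68, range=74


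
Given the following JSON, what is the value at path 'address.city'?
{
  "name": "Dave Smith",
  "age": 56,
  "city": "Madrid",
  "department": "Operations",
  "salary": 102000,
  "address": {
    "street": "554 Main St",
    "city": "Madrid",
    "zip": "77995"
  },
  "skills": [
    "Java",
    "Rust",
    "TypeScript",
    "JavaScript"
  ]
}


Query: address.city
Path: address -> city
Value: Madrid

Madrid


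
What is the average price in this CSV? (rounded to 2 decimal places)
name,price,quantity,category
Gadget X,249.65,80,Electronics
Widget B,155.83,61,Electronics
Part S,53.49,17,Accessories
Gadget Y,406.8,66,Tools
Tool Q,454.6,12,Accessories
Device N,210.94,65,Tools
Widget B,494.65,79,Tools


Computing average price:
Values: [249.65, 155.83, 53.49, 406.8, 454.6, 210.94, 494.65]
Sum = 2025.96
Count = 7
Average = 2025.96/7 ≈ 289.42 (rounded to 2 decimal places)

289.42


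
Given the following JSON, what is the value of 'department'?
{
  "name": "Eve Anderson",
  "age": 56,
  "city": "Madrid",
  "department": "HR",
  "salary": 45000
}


Looking up field 'department'
Value: HR

HR


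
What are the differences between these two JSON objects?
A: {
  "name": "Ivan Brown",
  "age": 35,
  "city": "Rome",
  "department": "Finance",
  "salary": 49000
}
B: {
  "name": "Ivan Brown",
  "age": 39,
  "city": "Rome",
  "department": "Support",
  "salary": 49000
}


Comparing each field (in key order):
  name: same
  age: DIFFERENT
  city: same
  department: DIFFERENT
  salary: same
Differences:
  age: 35 -> 39
  department: Finance -> Support

2 field(s) changed

2 changes: age, department


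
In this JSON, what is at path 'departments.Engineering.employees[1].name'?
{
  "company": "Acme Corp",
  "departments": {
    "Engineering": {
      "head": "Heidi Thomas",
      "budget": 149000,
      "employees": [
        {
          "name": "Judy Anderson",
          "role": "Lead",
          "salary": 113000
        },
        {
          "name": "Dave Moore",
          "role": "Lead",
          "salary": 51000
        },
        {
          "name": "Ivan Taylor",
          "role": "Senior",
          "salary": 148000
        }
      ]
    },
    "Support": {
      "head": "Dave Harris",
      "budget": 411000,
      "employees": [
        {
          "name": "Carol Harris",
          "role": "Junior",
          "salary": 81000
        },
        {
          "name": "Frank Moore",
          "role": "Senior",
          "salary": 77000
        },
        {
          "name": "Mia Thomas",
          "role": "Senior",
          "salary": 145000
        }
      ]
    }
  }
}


Path: departments.Engineering.employees[1].name

Navigate:
  -> departments
  -> Engineering
  -> employees[1].name = 'Dave Moore'

Dave Moore


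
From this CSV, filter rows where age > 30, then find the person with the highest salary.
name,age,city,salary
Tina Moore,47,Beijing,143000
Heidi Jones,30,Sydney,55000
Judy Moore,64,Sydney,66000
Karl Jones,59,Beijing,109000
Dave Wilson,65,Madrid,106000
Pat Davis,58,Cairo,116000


Filter: age > 30
Sort by: salary (descending)

Filtered records (5):
  Tina Moore, age 47, salary $143000
  Pat Davis, age 58, salary $116000
  Karl Jones, age 59, salary $109000
  Dave Wilson, age 65, salary $106000
  Judy Moore, age 64, salary $66000

Highest salary: Tina Moore ($143000)

Tina Moore


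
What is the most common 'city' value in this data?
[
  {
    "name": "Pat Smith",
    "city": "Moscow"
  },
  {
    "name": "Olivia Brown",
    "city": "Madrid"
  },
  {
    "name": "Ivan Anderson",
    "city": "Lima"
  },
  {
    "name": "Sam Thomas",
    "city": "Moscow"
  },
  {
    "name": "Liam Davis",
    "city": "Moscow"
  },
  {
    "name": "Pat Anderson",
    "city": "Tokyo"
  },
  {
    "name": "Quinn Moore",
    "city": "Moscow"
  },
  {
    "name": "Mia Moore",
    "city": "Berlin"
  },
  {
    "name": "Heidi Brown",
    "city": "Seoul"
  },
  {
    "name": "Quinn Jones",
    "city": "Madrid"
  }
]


Counting 'city' values across 10 records:

  Moscow: 4 ####
  Madrid: 2 ##
  Lima: 1 #
  Tokyo: 1 #
  Berlin: 1 #
  Seoul: 1 #

Most common: Moscow (4 times)

Moscow (4 times)


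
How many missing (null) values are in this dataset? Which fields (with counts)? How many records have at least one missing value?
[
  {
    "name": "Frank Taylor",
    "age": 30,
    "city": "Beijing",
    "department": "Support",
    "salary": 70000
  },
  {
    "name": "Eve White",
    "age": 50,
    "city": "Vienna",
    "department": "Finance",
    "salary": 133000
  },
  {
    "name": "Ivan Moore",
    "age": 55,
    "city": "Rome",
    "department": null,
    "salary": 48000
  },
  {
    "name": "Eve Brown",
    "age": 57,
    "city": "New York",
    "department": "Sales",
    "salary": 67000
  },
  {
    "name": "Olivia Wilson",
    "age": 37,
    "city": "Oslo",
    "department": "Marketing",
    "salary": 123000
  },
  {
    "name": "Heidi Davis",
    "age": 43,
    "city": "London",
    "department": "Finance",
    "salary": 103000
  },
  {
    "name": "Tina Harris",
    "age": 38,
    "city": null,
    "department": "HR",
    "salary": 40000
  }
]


Checking for missing (null) values in 7 records:

  Frank Taylor: complete
  Eve White: complete
  Ivan Moore: department
  Eve Brown: complete
  Olivia Wilson: complete
  Heidi Davis: complete
  Tina Harris: city

Per field:
  name: 0 missing
  age: 0 missing
  city: 1 missing
  department: 1 missing
  salary: 0 missing

Total missing values: 2
Records with any missing: 2

2 missing values (city: 1, department: 1); 2 incomplete records


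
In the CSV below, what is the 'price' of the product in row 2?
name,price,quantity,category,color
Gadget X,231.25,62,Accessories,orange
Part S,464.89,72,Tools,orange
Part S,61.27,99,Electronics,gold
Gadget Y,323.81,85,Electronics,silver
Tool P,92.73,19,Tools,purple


Query: Row 2 ('Part S'), column 'price'
Value: 464.89

464.89


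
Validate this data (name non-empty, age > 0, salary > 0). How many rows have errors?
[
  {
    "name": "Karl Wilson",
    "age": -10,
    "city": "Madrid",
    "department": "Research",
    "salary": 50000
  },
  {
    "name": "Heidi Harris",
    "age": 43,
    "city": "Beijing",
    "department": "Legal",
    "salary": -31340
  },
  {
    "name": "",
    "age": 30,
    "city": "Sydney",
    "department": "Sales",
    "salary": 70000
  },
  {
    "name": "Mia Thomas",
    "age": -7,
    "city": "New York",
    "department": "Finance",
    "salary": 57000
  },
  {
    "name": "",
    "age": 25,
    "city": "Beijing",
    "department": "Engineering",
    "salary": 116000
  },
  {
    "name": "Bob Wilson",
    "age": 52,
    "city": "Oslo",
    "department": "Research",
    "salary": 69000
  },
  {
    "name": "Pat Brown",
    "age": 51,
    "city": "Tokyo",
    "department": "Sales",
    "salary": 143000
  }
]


Validating 7 records:
Rules: name non-empty, age > 0, salary > 0

  Row 1 (Karl Wilson): negative age: -10
  Row 2 (Heidi Harris): negative salary: -31340
  Row 3 (???): empty name
  Row 4 (Mia Thomas): negative age: -7
  Row 5 (???): empty name
  Row 6 (Bob Wilson): OK
  Row 7 (Pat Brown): OK

Total errors: 5

5 errors


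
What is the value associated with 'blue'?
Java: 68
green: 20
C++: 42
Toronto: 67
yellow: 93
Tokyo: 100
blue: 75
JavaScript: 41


Looking up key 'blue'
Value: 75

75


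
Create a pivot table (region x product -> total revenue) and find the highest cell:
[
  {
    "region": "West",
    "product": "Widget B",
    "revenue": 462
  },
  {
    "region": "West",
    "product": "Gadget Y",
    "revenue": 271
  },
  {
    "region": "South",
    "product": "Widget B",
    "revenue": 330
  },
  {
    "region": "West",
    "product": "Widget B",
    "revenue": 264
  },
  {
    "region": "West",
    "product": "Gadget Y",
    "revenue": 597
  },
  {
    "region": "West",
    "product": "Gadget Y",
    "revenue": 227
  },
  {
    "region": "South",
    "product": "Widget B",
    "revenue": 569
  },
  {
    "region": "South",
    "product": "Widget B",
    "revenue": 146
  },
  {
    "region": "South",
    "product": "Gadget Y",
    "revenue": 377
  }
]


Pivot: region (rows) x product (columns) -> total revenue

     Gadget Y      Widget B    
South          377          1045  
West          1095           726  

Highest: West / Gadget Y = $1095

West / Gadget Y = $1095


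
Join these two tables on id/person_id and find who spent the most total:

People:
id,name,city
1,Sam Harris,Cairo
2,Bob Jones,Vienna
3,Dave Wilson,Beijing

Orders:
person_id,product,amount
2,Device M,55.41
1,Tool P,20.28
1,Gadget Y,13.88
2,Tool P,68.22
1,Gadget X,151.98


Join on: people.id = orders.person_id

Joined rows:
  Bob Jones (Vienna) bought Device M for $55.41
  Sam Harris (Cairo) bought Tool P for $20.28
  Sam Harris (Cairo) bought Gadget Y for $13.88
  Bob Jones (Vienna) bought Tool P for $68.22
  Sam Harris (Cairo) bought Gadget X for $151.98

Total per person:
  Sam Harris: $186.14
  Bob Jones: $123.63

Top spender: Sam Harris ($186.14)

Sam Harris ($186.14)


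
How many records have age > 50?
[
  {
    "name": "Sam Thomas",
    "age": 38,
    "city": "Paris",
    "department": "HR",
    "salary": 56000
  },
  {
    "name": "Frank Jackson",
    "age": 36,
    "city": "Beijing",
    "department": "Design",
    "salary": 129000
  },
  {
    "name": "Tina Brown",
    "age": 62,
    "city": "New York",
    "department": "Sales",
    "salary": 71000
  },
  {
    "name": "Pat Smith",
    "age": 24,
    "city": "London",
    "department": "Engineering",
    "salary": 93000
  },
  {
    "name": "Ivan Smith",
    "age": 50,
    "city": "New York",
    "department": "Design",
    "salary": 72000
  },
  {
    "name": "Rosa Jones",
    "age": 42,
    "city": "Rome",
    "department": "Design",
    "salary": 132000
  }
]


Data: 6 records
Condition: age > 50

Checking each record:
  Sam Thomas: 38
  Frank Jackson: 36
  Tina Brown: 62 MATCH
  Pat Smith: 24
  Ivan Smith: 50
  Rosa Jones: 42

Count: 1

1


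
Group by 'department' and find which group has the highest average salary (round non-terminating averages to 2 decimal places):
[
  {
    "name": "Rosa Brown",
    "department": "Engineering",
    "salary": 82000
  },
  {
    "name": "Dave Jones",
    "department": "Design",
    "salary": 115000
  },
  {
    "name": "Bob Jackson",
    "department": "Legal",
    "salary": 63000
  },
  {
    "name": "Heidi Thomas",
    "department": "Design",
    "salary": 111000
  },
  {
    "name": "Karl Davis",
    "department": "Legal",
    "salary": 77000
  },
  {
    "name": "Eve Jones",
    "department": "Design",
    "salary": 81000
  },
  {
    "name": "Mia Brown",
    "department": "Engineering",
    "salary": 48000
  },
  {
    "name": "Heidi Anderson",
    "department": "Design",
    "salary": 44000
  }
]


Group by: department

Groups:
  Design: 4 people, avg salary = 351000/4 = $87750
  Engineering: 2 people, avg salary = 130000/2 = $65000
  Legal: 2 people, avg salary = 140000/2 = $70000

Highest average salary: Design ($87750)

Design ($87750)


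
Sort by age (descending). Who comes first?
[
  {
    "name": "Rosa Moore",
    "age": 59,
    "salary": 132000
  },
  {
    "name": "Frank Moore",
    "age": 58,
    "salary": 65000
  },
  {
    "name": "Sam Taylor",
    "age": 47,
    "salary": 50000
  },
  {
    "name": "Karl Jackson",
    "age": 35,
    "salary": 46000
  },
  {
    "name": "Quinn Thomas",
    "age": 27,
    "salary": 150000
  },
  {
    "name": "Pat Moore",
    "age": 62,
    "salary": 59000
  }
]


Sort by: age (descending)

Sorted order:
  1. Pat Moore (age = 62)
  2. Rosa Moore (age = 59)
  3. Frank Moore (age = 58)
  4. Sam Taylor (age = 47)
  5. Karl Jackson (age = 35)
  6. Quinn Thomas (age = 27)

First: Pat Moore

Pat Moore


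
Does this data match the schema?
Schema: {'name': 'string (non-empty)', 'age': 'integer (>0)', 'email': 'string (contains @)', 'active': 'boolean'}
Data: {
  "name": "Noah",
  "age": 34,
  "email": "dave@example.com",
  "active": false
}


Validating each field against schema:
  name: OK (non-empty string)
  age: OK (positive integer)
  email: OK (string with @)
  active: OK (boolean)

Result: VALID

VALID


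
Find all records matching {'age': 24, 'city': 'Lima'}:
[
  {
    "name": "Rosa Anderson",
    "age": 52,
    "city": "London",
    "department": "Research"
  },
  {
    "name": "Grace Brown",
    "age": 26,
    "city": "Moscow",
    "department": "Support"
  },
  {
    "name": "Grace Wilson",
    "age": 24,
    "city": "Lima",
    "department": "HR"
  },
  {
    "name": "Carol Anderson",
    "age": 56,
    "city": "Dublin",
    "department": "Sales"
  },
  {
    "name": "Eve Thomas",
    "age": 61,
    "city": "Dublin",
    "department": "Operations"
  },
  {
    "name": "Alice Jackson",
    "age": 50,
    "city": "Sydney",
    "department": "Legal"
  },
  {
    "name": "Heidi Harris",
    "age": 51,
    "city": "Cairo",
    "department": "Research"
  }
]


Search criteria: {'age': 24, 'city': 'Lima'}

Checking 7 records:
  Rosa Anderson: {age: 52, city: London}
  Grace Brown: {age: 26, city: Moscow}
  Grace Wilson: {age: 24, city: Lima} <-- MATCH
  Carol Anderson: {age: 56, city: Dublin}
  Eve Thomas: {age: 61, city: Dublin}
  Alice Jackson: {age: 50, city: Sydney}
  Heidi Harris: {age: 51, city: Cairo}

Matches: ["Grace Wilson"]

["Grace Wilson"]


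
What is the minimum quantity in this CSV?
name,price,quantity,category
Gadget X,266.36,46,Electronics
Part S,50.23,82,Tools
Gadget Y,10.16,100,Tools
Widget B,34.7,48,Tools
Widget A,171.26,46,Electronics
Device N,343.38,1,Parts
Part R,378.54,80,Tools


Computing minimum quantity:
Values: [46, 82, 100, 48, 46, 1, 80]
Min = 1

1


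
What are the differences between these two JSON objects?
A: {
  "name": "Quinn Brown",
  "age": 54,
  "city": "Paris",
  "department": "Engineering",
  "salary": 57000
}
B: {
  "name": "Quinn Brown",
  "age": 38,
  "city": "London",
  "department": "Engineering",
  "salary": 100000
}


Comparing each field (in key order):
  name: same
  age: DIFFERENT
  city: DIFFERENT
  department: same
  salary: DIFFERENT
Differences:
  age: 54 -> 38
  city: Paris -> London
  salary: 57000 -> 100000

3 field(s) changed

3 changes: age, city, salary


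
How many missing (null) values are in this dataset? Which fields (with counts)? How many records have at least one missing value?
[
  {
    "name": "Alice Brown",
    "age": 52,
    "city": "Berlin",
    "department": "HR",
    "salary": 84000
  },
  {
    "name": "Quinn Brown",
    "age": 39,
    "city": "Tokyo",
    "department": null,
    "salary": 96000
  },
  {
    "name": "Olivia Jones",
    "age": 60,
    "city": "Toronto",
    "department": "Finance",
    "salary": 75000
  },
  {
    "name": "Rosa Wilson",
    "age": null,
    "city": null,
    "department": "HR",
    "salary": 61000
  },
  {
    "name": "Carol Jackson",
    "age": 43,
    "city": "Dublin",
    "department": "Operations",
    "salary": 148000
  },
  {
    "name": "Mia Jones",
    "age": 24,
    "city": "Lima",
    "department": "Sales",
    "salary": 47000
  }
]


Checking for missing (null) values in 6 records:

  Alice Brown: complete
  Quinn Brown: department
  Olivia Jones: complete
  Rosa Wilson: age, city
  Carol Jackson: complete
  Mia Jones: complete

Per field:
  name: 0 missing
  age: 1 missing
  city: 1 missing
  department: 1 missing
  salary: 0 missing

Total missing values: 3
Records with any missing: 2

3 missing values (age: 1, city: 1, department: 1); 2 incomplete records


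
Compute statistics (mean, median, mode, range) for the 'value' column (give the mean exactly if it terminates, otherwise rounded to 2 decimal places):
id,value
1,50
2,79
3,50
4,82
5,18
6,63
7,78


Data: [50, 79, 50, 82, 18, 63, 78]
Count: 7
Sum: 420
Mean: 420/7 = 60
Sorted: [18, 50, 50, 63, 78, 79, 82]
Median: 63.0
Mode: 50 (2 times)
Range: 82 - 18 = 64
Min: 18, Max: 82

mean=60, median=63.0, mode=50, range=64


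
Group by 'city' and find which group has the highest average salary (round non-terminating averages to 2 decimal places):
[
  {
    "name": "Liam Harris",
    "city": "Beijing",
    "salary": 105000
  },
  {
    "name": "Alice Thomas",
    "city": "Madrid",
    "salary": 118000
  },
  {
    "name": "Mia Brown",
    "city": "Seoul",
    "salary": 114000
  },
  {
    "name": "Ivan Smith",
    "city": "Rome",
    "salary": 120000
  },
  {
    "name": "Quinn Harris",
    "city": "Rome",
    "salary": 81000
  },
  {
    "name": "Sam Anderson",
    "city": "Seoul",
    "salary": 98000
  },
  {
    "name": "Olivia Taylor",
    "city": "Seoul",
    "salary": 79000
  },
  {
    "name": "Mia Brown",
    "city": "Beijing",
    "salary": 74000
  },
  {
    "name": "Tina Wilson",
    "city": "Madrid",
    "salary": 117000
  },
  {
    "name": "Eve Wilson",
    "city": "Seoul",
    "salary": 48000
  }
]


Group by: city

Groups:
  Beijing: 2 people, avg salary = 179000/2 = $89500
  Madrid: 2 people, avg salary = 235000/2 = $117500
  Rome: 2 people, avg salary = 201000/2 = $100500
  Seoul: 4 people, avg salary = 339000/4 = $84750

Highest average salary: Madrid ($117500)

Madrid ($117500)


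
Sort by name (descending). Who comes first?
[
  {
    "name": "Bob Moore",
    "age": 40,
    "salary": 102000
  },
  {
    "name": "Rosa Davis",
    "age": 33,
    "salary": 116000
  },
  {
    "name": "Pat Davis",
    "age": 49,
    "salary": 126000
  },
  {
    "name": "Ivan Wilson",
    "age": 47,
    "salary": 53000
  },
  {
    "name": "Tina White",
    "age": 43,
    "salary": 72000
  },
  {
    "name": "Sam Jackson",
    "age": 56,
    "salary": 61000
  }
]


Sort by: name (descending)

Sorted order:
  1. Tina White (name = Tina White)
  2. Sam Jackson (name = Sam Jackson)
  3. Rosa Davis (name = Rosa Davis)
  4. Pat Davis (name = Pat Davis)
  5. Ivan Wilson (name = Ivan Wilson)
  6. Bob Moore (name = Bob Moore)

First: Tina White

Tina White


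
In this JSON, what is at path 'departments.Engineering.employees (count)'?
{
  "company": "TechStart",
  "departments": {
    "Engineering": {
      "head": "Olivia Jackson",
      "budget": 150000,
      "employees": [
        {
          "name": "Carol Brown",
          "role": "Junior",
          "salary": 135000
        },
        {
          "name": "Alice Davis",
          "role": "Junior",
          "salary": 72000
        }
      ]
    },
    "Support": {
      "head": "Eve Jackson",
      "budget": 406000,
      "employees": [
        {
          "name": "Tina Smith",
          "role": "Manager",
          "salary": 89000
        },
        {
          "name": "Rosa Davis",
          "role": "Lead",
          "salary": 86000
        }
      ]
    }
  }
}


Path: departments.Engineering.employees (count)

Navigate:
  -> departments
  -> Engineering
  -> employees (array, length 2)

2


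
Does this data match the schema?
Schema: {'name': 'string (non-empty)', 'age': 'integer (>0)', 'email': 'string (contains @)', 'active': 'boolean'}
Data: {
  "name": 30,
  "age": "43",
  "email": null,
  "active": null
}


Validating each field against schema:
  name: FAIL (30 is not a string)
  age: FAIL ("43" is not an integer)
  email: FAIL (null is not a string)
  active: FAIL (null is not a boolean)

Result: INVALID (4 errors: name, age, email, active)

INVALID (4 errors: name, age, email, active)


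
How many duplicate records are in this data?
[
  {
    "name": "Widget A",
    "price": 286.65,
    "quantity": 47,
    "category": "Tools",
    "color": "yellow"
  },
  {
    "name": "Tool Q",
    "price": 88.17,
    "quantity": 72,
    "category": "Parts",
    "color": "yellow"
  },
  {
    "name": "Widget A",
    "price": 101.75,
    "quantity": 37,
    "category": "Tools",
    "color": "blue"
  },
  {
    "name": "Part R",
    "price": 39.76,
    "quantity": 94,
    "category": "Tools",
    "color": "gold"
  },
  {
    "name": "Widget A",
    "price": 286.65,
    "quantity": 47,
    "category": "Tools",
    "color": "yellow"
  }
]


Checking 5 records for duplicates:

  Row 1: Widget A ($286.65, qty 47)
  Row 2: Tool Q ($88.17, qty 72)
  Row 3: Widget A ($101.75, qty 37)
  Row 4: Part R ($39.76, qty 94)
  Row 5: Widget A ($286.65, qty 47) <-- DUPLICATE

Duplicates found: 1
Unique records: 4

1 duplicates, 4 unique


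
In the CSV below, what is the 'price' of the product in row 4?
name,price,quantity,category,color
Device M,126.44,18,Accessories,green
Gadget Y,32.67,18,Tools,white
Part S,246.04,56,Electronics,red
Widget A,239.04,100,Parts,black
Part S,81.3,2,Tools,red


Query: Row 4 ('Widget A'), column 'price'
Value: 239.04

239.04


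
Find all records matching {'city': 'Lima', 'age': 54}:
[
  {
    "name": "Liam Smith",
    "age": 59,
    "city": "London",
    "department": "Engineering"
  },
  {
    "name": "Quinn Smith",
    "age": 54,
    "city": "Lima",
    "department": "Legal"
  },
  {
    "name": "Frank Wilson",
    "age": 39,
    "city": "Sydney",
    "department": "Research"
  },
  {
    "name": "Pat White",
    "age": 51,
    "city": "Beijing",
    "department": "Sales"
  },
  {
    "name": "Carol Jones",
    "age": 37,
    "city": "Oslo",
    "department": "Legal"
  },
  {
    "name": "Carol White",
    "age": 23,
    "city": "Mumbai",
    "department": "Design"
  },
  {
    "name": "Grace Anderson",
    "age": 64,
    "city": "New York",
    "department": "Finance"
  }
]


Search criteria: {'city': 'Lima', 'age': 54}

Checking 7 records:
  Liam Smith: {city: London, age: 59}
  Quinn Smith: {city: Lima, age: 54} <-- MATCH
  Frank Wilson: {city: Sydney, age: 39}
  Pat White: {city: Beijing, age: 51}
  Carol Jones: {city: Oslo, age: 37}
  Carol White: {city: Mumbai, age: 23}
  Grace Anderson: {city: New York, age: 64}

Matches: ["Quinn Smith"]

["Quinn Smith"]


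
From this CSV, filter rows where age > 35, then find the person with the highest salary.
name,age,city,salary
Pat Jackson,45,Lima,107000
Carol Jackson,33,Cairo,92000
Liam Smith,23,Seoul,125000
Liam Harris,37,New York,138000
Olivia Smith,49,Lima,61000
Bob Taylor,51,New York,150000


Filter: age > 35
Sort by: salary (descending)

Filtered records (4):
  Bob Taylor, age 51, salary $150000
  Liam Harris, age 37, salary $138000
  Pat Jackson, age 45, salary $107000
  Olivia Smith, age 49, salary $61000

Highest salary: Bob Taylor ($150000)

Bob Taylor


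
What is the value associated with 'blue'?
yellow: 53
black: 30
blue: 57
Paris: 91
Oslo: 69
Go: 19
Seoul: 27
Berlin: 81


Looking up key 'blue'
Value: 57

57


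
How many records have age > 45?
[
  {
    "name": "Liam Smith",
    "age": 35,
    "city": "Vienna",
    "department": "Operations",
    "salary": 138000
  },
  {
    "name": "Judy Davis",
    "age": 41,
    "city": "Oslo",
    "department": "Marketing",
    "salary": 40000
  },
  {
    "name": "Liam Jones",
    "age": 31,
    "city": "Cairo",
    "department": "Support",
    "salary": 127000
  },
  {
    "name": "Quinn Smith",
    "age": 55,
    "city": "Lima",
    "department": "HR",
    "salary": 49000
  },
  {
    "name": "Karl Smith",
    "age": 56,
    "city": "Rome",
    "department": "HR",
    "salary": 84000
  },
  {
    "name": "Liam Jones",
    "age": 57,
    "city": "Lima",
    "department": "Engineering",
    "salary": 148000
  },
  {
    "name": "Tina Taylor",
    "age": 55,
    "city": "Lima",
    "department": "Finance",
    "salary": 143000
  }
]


Data: 7 records
Condition: age > 45

Checking each record:
  Liam Smith: 35
  Judy Davis: 41
  Liam Jones: 31
  Quinn Smith: 55 MATCH
  Karl Smith: 56 MATCH
  Liam Jones: 57 MATCH
  Tina Taylor: 55 MATCH

Count: 4

4


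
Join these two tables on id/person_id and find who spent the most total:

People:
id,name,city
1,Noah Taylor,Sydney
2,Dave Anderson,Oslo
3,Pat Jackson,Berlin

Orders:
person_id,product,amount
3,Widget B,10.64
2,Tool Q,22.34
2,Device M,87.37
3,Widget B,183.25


Join on: people.id = orders.person_id

Joined rows:
  Pat Jackson (Berlin) bought Widget B for $10.64
  Dave Anderson (Oslo) bought Tool Q for $22.34
  Dave Anderson (Oslo) bought Device M for $87.37
  Pat Jackson (Berlin) bought Widget B for $183.25

Total per person:
  Pat Jackson: $193.89
  Dave Anderson: $109.71

Top spender: Pat Jackson ($193.89)

Pat Jackson ($193.89)


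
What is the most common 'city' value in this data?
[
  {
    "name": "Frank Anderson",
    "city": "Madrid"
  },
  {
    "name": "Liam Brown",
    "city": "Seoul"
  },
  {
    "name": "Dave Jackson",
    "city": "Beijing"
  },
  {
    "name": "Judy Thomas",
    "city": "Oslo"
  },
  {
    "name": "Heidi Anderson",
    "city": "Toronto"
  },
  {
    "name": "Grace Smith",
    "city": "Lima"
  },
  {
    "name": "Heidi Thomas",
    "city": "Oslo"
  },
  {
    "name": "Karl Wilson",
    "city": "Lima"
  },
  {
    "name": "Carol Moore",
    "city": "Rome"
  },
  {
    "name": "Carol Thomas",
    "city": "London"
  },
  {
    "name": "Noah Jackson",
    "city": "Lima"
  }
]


Counting 'city' values across 11 records:

  Lima: 3 ###
  Oslo: 2 ##
  Madrid: 1 #
  Seoul: 1 #
  Beijing: 1 #
  Toronto: 1 #
  Rome: 1 #
  London: 1 #

Most common: Lima (3 times)

Lima (3 times)


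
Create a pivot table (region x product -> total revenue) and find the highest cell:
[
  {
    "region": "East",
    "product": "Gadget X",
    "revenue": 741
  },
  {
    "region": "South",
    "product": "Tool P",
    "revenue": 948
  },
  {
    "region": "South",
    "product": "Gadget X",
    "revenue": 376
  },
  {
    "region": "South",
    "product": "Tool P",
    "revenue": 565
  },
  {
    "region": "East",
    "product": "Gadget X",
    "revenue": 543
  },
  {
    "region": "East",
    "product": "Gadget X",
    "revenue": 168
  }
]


Pivot: region (rows) x product (columns) -> total revenue

     Gadget X      Tool P      
East          1452             0  
South          376          1513  

Highest: South / Tool P = $1513

South / Tool P = $1513


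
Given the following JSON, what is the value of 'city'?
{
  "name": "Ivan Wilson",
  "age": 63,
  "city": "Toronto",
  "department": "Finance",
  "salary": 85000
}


Looking up field 'city'
Value: Toronto

Toronto


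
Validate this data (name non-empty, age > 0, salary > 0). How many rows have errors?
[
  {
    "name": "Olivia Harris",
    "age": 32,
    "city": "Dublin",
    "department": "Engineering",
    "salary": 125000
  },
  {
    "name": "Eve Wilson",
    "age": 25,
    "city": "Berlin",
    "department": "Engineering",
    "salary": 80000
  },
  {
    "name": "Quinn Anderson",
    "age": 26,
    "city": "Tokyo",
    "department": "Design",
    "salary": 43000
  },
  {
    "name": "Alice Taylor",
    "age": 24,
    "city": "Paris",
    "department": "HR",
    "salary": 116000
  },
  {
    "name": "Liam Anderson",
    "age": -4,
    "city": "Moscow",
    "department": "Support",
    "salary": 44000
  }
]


Validating 5 records:
Rules: name non-empty, age > 0, salary > 0

  Row 1 (Olivia Harris): OK
  Row 2 (Eve Wilson): OK
  Row 3 (Quinn Anderson): OK
  Row 4 (Alice Taylor): OK
  Row 5 (Liam Anderson): negative age: -4

Total errors: 1

1 errors


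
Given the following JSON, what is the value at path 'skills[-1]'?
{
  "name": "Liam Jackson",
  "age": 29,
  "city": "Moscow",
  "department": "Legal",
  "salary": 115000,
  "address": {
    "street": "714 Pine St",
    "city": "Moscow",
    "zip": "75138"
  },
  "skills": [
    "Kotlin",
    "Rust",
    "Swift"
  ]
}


Query: skills[-1]
Path: skills -> last element
Value: Swift

Swift


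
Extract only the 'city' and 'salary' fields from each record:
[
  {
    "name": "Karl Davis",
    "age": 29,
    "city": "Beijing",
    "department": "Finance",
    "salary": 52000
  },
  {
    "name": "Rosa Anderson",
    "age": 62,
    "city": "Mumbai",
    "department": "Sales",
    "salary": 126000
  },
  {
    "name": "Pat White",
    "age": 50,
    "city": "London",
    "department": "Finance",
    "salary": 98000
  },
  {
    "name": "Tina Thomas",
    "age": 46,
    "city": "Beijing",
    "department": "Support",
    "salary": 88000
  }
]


Original: 4 records with fields: name, age, city, department, salary
Keep: ['city', 'salary']
Drop: ['name', 'age', 'department']
Result: 4 records, 2 fields each

[
  {
    "city": "Beijing",
    "salary": 52000
  },
  {
    "city": "Mumbai",
    "salary": 126000
  },
  {
    "city": "London",
    "salary": 98000
  },
  {
    "city": "Beijing",
    "salary": 88000
  }
]


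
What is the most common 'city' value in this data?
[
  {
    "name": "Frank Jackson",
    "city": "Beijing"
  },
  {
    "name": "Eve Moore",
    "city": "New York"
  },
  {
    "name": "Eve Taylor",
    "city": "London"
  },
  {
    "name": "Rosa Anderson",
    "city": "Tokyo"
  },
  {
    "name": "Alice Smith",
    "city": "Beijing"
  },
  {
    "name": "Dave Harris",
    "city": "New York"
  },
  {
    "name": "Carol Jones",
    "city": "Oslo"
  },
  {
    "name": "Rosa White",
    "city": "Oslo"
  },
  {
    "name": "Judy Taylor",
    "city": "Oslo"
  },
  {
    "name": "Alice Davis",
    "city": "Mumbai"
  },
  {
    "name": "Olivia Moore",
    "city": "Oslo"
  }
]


Counting 'city' values across 11 records:

  Oslo: 4 ####
  Beijing: 2 ##
  New York: 2 ##
  London: 1 #
  Tokyo: 1 #
  Mumbai: 1 #

Most common: Oslo (4 times)

Oslo (4 times)


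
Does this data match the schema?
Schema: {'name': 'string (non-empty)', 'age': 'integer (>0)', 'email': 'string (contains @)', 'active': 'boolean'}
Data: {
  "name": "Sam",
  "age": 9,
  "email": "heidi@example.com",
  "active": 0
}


Validating each field against schema:
  name: OK (non-empty string)
  age: OK (positive integer)
  email: OK (string with @)
  active: FAIL (0 is not a boolean)

Result: INVALID (1 error: active)

INVALID (1 error: active)


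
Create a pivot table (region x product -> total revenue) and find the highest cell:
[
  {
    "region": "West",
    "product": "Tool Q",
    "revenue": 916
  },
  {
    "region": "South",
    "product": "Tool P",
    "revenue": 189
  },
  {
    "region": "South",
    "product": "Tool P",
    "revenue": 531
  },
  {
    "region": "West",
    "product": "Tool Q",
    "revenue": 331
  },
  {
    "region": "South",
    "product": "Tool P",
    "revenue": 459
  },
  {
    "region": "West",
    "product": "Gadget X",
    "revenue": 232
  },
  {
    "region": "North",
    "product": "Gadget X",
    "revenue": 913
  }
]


Pivot: region (rows) x product (columns) -> total revenue

     Gadget X      Tool P        Tool Q      
North          913             0             0  
South            0          1179             0  
West           232             0          1247  

Highest: West / Tool Q = $1247

West / Tool Q = $1247


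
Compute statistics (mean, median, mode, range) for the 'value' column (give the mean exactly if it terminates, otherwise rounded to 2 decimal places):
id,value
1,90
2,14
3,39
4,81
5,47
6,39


Data: [90, 14, 39, 81, 47, 39]
Count: 6
Sum: 310
Mean: 310/6 ≈ 51.67 (rounded to 2 decimal places)
Sorted: [14, 39, 39, 47, 81, 90]
Median: 43.0
Mode: 39 (2 times)
Range: 90 - 14 = 76
Min: 14, Max: 90

mean≈51.67, median=43.0, mode=39, range=76


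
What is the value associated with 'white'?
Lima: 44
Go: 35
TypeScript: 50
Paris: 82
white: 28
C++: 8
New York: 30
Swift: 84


Looking up key 'white'
Value: 28

28


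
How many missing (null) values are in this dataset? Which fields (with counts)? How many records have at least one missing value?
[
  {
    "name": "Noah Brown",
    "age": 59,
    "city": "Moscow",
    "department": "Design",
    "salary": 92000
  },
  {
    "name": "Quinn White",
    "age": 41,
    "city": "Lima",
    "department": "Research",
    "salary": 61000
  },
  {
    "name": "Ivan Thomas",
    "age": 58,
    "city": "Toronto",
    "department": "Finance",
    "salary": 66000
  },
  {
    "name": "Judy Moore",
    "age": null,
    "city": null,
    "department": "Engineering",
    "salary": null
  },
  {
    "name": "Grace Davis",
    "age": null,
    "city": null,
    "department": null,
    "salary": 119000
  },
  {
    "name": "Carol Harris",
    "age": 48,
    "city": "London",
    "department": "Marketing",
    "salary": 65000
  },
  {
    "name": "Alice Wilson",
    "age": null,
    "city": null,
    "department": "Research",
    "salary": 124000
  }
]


Checking for missing (null) values in 7 records:

  Noah Brown: complete
  Quinn White: complete
  Ivan Thomas: complete
  Judy Moore: age, city, salary
  Grace Davis: age, city, department
  Carol Harris: complete
  Alice Wilson: age, city

Per field:
  name: 0 missing
  age: 3 missing
  city: 3 missing
  department: 1 missing
  salary: 1 missing

Total missing values: 8
Records with any missing: 3

8 missing values (age: 3, city: 3, department: 1, salary: 1); 3 incomplete records


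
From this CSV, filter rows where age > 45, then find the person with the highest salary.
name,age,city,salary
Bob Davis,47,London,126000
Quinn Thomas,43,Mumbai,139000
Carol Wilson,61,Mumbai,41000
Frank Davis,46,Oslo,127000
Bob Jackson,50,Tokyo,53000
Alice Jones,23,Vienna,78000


Filter: age > 45
Sort by: salary (descending)

Filtered records (4):
  Frank Davis, age 46, salary $127000
  Bob Davis, age 47, salary $126000
  Bob Jackson, age 50, salary $53000
  Carol Wilson, age 61, salary $41000

Highest salary: Frank Davis ($127000)

Frank Davis


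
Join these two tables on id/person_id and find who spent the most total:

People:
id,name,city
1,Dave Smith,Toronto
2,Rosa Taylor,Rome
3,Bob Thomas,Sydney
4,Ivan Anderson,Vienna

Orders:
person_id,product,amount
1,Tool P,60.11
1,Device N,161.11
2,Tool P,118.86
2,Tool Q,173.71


Join on: people.id = orders.person_id

Joined rows:
  Dave Smith (Toronto) bought Tool P for $60.11
  Dave Smith (Toronto) bought Device N for $161.11
  Rosa Taylor (Rome) bought Tool P for $118.86
  Rosa Taylor (Rome) bought Tool Q for $173.71

Total per person:
  Rosa Taylor: $292.57
  Dave Smith: $221.22

Top spender: Rosa Taylor ($292.57)

Rosa Taylor ($292.57)


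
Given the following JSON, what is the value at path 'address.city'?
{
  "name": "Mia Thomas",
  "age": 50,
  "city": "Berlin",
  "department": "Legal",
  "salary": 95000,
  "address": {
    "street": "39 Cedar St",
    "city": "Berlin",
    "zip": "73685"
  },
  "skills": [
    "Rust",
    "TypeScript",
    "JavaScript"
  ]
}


Query: address.city
Path: address -> city
Value: Berlin

Berlin


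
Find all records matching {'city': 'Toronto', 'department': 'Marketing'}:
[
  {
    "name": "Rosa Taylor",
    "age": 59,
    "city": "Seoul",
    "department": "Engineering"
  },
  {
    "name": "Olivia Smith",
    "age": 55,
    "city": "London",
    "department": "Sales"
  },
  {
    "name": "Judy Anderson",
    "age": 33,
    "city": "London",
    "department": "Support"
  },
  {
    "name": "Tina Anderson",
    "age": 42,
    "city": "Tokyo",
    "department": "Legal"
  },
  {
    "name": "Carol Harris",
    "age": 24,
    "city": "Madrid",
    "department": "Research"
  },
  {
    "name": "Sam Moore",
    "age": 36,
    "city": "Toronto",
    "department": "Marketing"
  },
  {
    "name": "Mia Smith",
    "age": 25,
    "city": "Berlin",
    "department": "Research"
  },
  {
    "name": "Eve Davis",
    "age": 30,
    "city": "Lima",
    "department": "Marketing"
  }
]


Search criteria: {'city': 'Toronto', 'department': 'Marketing'}

Checking 8 records:
  Rosa Taylor: {city: Seoul, department: Engineering}
  Olivia Smith: {city: London, department: Sales}
  Judy Anderson: {city: London, department: Support}
  Tina Anderson: {city: Tokyo, department: Legal}
  Carol Harris: {city: Madrid, department: Research}
  Sam Moore: {city: Toronto, department: Marketing} <-- MATCH
  Mia Smith: {city: Berlin, department: Research}
  Eve Davis: {city: Lima, department: Marketing}

Matches: ["Sam Moore"]

["Sam Moore"]


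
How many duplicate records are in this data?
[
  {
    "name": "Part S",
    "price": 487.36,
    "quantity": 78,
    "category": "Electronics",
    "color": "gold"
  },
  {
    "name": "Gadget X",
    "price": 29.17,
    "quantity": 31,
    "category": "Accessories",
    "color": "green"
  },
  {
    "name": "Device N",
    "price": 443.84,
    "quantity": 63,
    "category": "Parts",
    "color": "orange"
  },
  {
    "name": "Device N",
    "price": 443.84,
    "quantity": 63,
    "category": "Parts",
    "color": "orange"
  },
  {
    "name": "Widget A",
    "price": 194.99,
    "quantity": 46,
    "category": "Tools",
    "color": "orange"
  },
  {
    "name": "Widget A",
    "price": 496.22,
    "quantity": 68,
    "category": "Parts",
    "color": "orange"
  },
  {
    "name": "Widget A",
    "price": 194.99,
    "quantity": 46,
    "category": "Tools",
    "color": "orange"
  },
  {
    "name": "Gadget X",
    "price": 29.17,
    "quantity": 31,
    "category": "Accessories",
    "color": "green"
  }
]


Checking 8 records for duplicates:

  Row 1: Part S ($487.36, qty 78)
  Row 2: Gadget X ($29.17, qty 31)
  Row 3: Device N ($443.84, qty 63)
  Row 4: Device N ($443.84, qty 63) <-- DUPLICATE
  Row 5: Widget A ($194.99, qty 46)
  Row 6: Widget A ($496.22, qty 68)
  Row 7: Widget A ($194.99, qty 46) <-- DUPLICATE
  Row 8: Gadget X ($29.17, qty 31) <-- DUPLICATE

Duplicates found: 3
Unique records: 5

3 duplicates, 5 unique
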